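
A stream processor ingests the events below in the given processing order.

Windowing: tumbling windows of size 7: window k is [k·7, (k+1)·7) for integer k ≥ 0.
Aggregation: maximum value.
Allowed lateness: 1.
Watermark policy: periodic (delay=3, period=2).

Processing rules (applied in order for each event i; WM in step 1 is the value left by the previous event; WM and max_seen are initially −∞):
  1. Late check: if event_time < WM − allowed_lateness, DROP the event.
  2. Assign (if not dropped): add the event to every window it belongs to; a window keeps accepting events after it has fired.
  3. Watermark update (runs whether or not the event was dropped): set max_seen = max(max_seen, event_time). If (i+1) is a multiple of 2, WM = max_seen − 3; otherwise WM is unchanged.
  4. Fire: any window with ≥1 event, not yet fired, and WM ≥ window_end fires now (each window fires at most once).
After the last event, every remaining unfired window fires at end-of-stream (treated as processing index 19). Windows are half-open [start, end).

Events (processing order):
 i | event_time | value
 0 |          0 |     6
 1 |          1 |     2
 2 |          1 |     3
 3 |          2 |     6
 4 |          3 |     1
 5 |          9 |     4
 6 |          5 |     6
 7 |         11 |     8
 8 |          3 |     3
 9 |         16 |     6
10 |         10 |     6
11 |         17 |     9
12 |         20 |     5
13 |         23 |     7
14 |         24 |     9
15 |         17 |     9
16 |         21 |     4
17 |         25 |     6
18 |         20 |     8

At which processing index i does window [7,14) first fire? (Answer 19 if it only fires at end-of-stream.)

i=0 t=0 v=6: → [0,7); WM=−∞
i=1 t=1 v=2: → [0,7); WM=-2
i=2 t=1 v=3: → [0,7); WM=-2
i=3 t=2 v=6: → [0,7); WM=-1
i=4 t=3 v=1: → [0,7); WM=-1
i=5 t=9 v=4: → [7,14); WM=6
i=6 t=5 v=6: → [0,7); WM=6
i=7 t=11 v=8: → [7,14); WM=8; [0,7) fires=6
i=8 t=3 v=3: DROP (t<8-1); WM=8
i=9 t=16 v=6: → [14,21); WM=13
i=10 t=10 v=6: DROP (t<13-1); WM=13
i=11 t=17 v=9: → [14,21); WM=14; [7,14) fires=8
i=12 t=20 v=5: → [14,21); WM=14
i=13 t=23 v=7: → [21,28); WM=20
i=14 t=24 v=9: → [21,28); WM=20
i=15 t=17 v=9: DROP (t<20-1); WM=21; [14,21) fires=9
i=16 t=21 v=4: → [21,28); WM=21
i=17 t=25 v=6: → [21,28); WM=22
i=18 t=20 v=8: DROP (t<22-1); WM=22

11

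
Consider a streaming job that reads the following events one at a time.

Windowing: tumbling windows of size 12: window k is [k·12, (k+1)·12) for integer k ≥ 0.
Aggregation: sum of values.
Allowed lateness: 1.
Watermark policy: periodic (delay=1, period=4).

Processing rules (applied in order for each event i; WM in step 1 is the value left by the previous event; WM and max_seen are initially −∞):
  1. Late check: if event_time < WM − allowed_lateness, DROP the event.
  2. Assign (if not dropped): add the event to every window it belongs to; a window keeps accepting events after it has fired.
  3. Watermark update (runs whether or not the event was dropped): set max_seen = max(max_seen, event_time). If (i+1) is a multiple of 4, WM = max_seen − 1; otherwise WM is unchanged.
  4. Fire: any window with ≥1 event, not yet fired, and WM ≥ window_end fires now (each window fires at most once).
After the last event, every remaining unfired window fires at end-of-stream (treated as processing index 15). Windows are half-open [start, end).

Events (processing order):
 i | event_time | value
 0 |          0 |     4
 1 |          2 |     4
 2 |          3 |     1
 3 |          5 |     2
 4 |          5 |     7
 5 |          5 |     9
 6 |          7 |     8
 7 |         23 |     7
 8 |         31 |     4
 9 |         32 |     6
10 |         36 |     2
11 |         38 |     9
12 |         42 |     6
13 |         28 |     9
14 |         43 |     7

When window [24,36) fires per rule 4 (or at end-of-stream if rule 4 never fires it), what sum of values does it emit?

i=0 t=0 v=4: → [0,12); WM=−∞
i=1 t=2 v=4: → [0,12); WM=−∞
i=2 t=3 v=1: → [0,12); WM=−∞
i=3 t=5 v=2: → [0,12); WM=4
i=4 t=5 v=7: → [0,12); WM=4
i=5 t=5 v=9: → [0,12); WM=4
i=6 t=7 v=8: → [0,12); WM=4
i=7 t=23 v=7: → [12,24); WM=22; [0,12) fires=35
i=8 t=31 v=4: → [24,36); WM=22
i=9 t=32 v=6: → [24,36); WM=22
i=10 t=36 v=2: → [36,48); WM=22
i=11 t=38 v=9: → [36,48); WM=37; [12,24) fires=7 [24,36) fires=10
i=12 t=42 v=6: → [36,48); WM=37
i=13 t=28 v=9: DROP (t<37-1); WM=37
i=14 t=43 v=7: → [36,48); WM=37

10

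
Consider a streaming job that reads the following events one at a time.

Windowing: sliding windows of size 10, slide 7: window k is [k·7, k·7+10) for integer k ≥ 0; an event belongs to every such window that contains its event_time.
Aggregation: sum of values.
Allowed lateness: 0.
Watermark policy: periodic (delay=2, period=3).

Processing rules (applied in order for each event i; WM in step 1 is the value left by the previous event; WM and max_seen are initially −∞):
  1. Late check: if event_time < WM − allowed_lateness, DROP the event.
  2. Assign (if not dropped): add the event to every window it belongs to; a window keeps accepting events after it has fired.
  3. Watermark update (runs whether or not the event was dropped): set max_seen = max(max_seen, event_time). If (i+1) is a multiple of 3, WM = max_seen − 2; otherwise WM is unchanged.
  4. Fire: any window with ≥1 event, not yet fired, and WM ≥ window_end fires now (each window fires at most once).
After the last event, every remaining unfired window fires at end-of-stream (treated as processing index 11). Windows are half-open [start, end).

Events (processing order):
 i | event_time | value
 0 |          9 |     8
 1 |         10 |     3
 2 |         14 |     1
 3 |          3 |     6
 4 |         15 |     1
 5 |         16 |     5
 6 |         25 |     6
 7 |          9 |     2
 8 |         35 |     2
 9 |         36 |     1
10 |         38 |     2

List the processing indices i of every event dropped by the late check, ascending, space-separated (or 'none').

i=0 t=9 v=8: → [7,17),[0,10); WM=−∞
i=1 t=10 v=3: → [7,17); WM=−∞
i=2 t=14 v=1: → [14,24),[7,17); WM=12; [0,10) fires=8
i=3 t=3 v=6: DROP (t<12-0); WM=12
i=4 t=15 v=1: → [14,24),[7,17); WM=12
i=5 t=16 v=5: → [14,24),[7,17); WM=14
i=6 t=25 v=6: → [21,31); WM=14
i=7 t=9 v=2: DROP (t<14-0); WM=14
i=8 t=35 v=2: → [35,45),[28,38); WM=33; [7,17) fires=18 [14,24) fires=7 [21,31) fires=6
i=9 t=36 v=1: → [35,45),[28,38); WM=33
i=10 t=38 v=2: → [35,45); WM=33

3 7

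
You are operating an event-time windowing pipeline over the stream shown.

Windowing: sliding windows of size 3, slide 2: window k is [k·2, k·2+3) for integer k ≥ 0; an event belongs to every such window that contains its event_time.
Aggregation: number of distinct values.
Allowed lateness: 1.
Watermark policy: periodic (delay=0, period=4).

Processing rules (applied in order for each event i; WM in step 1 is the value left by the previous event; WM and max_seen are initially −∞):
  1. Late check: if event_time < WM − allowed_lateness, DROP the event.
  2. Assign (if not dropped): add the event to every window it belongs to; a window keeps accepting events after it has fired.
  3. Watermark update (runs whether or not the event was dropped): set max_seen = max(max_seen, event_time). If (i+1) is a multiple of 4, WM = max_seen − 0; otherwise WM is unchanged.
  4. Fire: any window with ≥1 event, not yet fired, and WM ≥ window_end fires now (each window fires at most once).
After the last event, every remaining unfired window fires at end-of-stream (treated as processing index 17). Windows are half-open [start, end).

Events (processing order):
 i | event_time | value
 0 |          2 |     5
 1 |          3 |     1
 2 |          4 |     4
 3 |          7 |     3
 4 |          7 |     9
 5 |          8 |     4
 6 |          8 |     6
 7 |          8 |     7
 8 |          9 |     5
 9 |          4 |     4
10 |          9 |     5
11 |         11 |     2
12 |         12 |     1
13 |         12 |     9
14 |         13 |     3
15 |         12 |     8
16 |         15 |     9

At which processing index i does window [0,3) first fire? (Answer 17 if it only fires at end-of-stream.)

i=0 t=2 v=5: → [2,5),[0,3); WM=−∞
i=1 t=3 v=1: → [2,5); WM=−∞
i=2 t=4 v=4: → [4,7),[2,5); WM=−∞
i=3 t=7 v=3: → [6,9); WM=7; [0,3) fires=1 [2,5) fires=3 [4,7) fires=1
i=4 t=7 v=9: → [6,9); WM=7
i=5 t=8 v=4: → [8,11),[6,9); WM=7
i=6 t=8 v=6: → [8,11),[6,9); WM=7
i=7 t=8 v=7: → [8,11),[6,9); WM=8
i=8 t=9 v=5: → [8,11); WM=8
i=9 t=4 v=4: DROP (t<8-1); WM=8
i=10 t=9 v=5: → [8,11); WM=8
i=11 t=11 v=2: → [10,13); WM=11; [6,9) fires=5 [8,11) fires=4
i=12 t=12 v=1: → [12,15),[10,13); WM=11
i=13 t=12 v=9: → [12,15),[10,13); WM=11
i=14 t=13 v=3: → [12,15); WM=11
i=15 t=12 v=8: → [12,15),[10,13); WM=13; [10,13) fires=4
i=16 t=15 v=9: → [14,17); WM=13

3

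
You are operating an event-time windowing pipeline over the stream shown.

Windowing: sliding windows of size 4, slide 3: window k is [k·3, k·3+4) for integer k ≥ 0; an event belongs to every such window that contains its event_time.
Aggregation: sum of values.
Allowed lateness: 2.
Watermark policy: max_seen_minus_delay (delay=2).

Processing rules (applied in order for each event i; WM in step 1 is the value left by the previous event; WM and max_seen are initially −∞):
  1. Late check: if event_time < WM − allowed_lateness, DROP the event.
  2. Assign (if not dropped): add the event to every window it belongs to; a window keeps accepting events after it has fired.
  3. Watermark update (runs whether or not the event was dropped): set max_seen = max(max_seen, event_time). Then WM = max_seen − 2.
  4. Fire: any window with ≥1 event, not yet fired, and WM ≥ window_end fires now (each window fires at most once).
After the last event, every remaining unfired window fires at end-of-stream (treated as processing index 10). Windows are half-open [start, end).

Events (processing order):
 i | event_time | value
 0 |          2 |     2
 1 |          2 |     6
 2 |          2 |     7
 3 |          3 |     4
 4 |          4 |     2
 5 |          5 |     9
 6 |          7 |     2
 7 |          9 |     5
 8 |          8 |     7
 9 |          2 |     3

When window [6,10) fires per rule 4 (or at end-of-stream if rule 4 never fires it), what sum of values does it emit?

i=0 t=2 v=2: → [0,4); WM=0
i=1 t=2 v=6: → [0,4); WM=0
i=2 t=2 v=7: → [0,4); WM=0
i=3 t=3 v=4: → [3,7),[0,4); WM=1
i=4 t=4 v=2: → [3,7); WM=2
i=5 t=5 v=9: → [3,7); WM=3
i=6 t=7 v=2: → [6,10); WM=5; [0,4) fires=19
i=7 t=9 v=5: → [9,13),[6,10); WM=7; [3,7) fires=15
i=8 t=8 v=7: → [6,10); WM=7
i=9 t=2 v=3: DROP (t<7-2); WM=7

14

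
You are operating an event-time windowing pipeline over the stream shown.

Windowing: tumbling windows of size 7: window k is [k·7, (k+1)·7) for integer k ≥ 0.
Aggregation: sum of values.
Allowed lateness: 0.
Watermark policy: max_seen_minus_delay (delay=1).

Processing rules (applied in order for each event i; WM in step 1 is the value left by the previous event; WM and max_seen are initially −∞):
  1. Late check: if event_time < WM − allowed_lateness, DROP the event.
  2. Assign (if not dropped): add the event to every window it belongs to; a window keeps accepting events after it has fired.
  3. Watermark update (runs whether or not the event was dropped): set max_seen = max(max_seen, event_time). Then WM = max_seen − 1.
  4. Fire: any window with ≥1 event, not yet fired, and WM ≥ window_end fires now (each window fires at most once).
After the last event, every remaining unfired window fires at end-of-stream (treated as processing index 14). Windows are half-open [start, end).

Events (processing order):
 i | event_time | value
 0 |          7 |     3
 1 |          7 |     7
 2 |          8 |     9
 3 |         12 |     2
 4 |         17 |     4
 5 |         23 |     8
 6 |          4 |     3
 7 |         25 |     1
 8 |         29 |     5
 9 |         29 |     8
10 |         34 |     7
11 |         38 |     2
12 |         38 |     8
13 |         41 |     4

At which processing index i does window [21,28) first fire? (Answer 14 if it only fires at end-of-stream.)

8

i=0 t=7 v=3: → [7,14); WM=6
i=1 t=7 v=7: → [7,14); WM=6
i=2 t=8 v=9: → [7,14); WM=7
i=3 t=12 v=2: → [7,14); WM=11
i=4 t=17 v=4: → [14,21); WM=16; [7,14) fires=21
i=5 t=23 v=8: → [21,28); WM=22; [14,21) fires=4
i=6 t=4 v=3: DROP (t<22-0); WM=22
i=7 t=25 v=1: → [21,28); WM=24
i=8 t=29 v=5: → [28,35); WM=28; [21,28) fires=9
i=9 t=29 v=8: → [28,35); WM=28
i=10 t=34 v=7: → [28,35); WM=33
i=11 t=38 v=2: → [35,42); WM=37; [28,35) fires=20
i=12 t=38 v=8: → [35,42); WM=37
i=13 t=41 v=4: → [35,42); WM=40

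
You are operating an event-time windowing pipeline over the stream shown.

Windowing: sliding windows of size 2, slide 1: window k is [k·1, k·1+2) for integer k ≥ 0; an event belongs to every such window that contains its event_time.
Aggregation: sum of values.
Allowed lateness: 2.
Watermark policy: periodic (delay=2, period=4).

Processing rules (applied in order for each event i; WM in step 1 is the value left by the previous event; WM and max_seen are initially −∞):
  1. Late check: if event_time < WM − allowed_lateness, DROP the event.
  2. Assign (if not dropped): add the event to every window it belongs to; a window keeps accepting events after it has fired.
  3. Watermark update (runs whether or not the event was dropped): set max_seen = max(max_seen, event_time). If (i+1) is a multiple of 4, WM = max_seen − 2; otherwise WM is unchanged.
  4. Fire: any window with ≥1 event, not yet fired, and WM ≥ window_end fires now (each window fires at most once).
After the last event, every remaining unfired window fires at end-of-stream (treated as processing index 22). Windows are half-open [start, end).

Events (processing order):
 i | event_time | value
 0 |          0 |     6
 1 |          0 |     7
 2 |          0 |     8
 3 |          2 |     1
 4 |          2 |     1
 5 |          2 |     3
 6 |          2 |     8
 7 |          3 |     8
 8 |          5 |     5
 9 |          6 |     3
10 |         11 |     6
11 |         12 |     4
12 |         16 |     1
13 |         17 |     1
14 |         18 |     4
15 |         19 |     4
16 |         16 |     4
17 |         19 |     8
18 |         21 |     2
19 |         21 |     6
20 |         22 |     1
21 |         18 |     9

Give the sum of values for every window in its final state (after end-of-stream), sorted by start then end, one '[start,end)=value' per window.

i=0 t=0 v=6: → [0,2); WM=−∞
i=1 t=0 v=7: → [0,2); WM=−∞
i=2 t=0 v=8: → [0,2); WM=−∞
i=3 t=2 v=1: → [2,4),[1,3); WM=0
i=4 t=2 v=1: → [2,4),[1,3); WM=0
i=5 t=2 v=3: → [2,4),[1,3); WM=0
i=6 t=2 v=8: → [2,4),[1,3); WM=0
i=7 t=3 v=8: → [3,5),[2,4); WM=1
i=8 t=5 v=5: → [5,7),[4,6); WM=1
i=9 t=6 v=3: → [6,8),[5,7); WM=1
i=10 t=11 v=6: → [11,13),[10,12); WM=1
i=11 t=12 v=4: → [12,14),[11,13); WM=10; [0,2) fires=21 [1,3) fires=13 [2,4) fires=21 [3,5) fires=8 [4,6) fires=5 [5,7) fires=8 [6,8) fires=3
i=12 t=16 v=1: → [16,18),[15,17); WM=10
i=13 t=17 v=1: → [17,19),[16,18); WM=10
i=14 t=18 v=4: → [18,20),[17,19); WM=10
i=15 t=19 v=4: → [19,21),[18,20); WM=17; [10,12) fires=6 [11,13) fires=10 [12,14) fires=4 [15,17) fires=1
i=16 t=16 v=4: → [16,18),[15,17); WM=17
i=17 t=19 v=8: → [19,21),[18,20); WM=17
i=18 t=21 v=2: → [21,23),[20,22); WM=17
i=19 t=21 v=6: → [21,23),[20,22); WM=19; [16,18) fires=6 [17,19) fires=5
i=20 t=22 v=1: → [22,24),[21,23); WM=19
i=21 t=18 v=9: → [18,20),[17,19); WM=19

[0,2)=21 [1,3)=13 [2,4)=21 [3,5)=8 [4,6)=5 [5,7)=8 [6,8)=3 [10,12)=6 [11,13)=10 [12,14)=4 [15,17)=5 [16,18)=6 [17,19)=14 [18,20)=25 [19,21)=12 [20,22)=8 [21,23)=9 [22,24)=1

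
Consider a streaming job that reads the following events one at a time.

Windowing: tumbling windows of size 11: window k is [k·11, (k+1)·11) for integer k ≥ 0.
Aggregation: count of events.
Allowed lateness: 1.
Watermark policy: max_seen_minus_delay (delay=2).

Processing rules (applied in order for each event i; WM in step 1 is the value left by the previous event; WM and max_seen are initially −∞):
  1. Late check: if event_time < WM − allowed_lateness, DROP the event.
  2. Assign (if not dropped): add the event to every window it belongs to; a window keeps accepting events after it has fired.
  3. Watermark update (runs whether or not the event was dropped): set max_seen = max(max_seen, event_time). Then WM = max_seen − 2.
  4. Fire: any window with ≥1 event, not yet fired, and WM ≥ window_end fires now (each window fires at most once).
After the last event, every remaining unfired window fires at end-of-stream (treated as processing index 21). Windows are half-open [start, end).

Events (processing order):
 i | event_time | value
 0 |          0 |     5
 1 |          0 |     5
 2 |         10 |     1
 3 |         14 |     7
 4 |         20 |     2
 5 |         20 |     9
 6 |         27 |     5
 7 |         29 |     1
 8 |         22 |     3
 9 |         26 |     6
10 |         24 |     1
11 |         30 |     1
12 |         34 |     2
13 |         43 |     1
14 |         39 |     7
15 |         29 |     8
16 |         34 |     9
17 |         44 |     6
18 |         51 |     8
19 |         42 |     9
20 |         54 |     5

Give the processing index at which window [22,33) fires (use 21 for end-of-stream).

13

i=0 t=0 v=5: → [0,11); WM=-2
i=1 t=0 v=5: → [0,11); WM=-2
i=2 t=10 v=1: → [0,11); WM=8
i=3 t=14 v=7: → [11,22); WM=12; [0,11) fires=3
i=4 t=20 v=2: → [11,22); WM=18
i=5 t=20 v=9: → [11,22); WM=18
i=6 t=27 v=5: → [22,33); WM=25; [11,22) fires=3
i=7 t=29 v=1: → [22,33); WM=27
i=8 t=22 v=3: DROP (t<27-1); WM=27
i=9 t=26 v=6: → [22,33); WM=27
i=10 t=24 v=1: DROP (t<27-1); WM=27
i=11 t=30 v=1: → [22,33); WM=28
i=12 t=34 v=2: → [33,44); WM=32
i=13 t=43 v=1: → [33,44); WM=41; [22,33) fires=4
i=14 t=39 v=7: DROP (t<41-1); WM=41
i=15 t=29 v=8: DROP (t<41-1); WM=41
i=16 t=34 v=9: DROP (t<41-1); WM=41
i=17 t=44 v=6: → [44,55); WM=42
i=18 t=51 v=8: → [44,55); WM=49; [33,44) fires=2
i=19 t=42 v=9: DROP (t<49-1); WM=49
i=20 t=54 v=5: → [44,55); WM=52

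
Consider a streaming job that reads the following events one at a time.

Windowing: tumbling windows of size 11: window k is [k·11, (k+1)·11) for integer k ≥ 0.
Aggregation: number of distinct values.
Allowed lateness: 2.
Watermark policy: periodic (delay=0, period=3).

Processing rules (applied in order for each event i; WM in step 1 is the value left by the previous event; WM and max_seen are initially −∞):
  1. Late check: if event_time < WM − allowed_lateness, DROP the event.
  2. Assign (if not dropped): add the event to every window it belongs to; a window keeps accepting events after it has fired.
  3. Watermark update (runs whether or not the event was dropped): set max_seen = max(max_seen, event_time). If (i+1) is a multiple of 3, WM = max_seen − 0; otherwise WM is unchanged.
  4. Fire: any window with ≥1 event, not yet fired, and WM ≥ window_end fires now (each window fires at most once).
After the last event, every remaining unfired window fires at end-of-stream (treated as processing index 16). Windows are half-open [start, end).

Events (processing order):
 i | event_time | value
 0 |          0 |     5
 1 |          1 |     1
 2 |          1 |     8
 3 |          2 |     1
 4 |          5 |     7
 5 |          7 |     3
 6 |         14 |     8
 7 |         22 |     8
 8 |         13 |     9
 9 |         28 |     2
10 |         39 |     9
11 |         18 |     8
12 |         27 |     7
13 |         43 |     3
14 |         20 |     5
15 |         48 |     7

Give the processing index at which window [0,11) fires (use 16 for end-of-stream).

i=0 t=0 v=5: → [0,11); WM=−∞
i=1 t=1 v=1: → [0,11); WM=−∞
i=2 t=1 v=8: → [0,11); WM=1
i=3 t=2 v=1: → [0,11); WM=1
i=4 t=5 v=7: → [0,11); WM=1
i=5 t=7 v=3: → [0,11); WM=7
i=6 t=14 v=8: → [11,22); WM=7
i=7 t=22 v=8: → [22,33); WM=7
i=8 t=13 v=9: → [11,22); WM=22; [0,11) fires=5 [11,22) fires=2
i=9 t=28 v=2: → [22,33); WM=22
i=10 t=39 v=9: → [33,44); WM=22
i=11 t=18 v=8: DROP (t<22-2); WM=39; [22,33) fires=2
i=12 t=27 v=7: DROP (t<39-2); WM=39
i=13 t=43 v=3: → [33,44); WM=39
i=14 t=20 v=5: DROP (t<39-2); WM=43
i=15 t=48 v=7: → [44,55); WM=43

8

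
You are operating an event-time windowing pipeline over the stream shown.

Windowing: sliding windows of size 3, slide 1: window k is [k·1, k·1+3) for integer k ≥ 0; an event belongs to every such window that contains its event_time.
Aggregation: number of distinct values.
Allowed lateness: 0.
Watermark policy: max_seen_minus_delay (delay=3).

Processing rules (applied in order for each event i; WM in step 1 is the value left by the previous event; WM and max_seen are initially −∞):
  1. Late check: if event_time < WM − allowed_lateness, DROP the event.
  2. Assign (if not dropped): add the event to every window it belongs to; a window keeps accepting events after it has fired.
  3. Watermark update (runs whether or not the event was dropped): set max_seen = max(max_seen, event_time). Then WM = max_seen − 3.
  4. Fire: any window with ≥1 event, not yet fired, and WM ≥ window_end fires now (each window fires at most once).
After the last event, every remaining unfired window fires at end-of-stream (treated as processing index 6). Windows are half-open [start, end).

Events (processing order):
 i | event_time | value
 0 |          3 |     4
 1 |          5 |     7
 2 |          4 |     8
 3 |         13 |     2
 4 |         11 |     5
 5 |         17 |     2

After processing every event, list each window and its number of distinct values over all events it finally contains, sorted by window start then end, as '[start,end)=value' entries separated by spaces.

i=0 t=3 v=4: → [3,6),[2,5),[1,4); WM=0
i=1 t=5 v=7: → [5,8),[4,7),[3,6); WM=2
i=2 t=4 v=8: → [4,7),[3,6),[2,5); WM=2
i=3 t=13 v=2: → [13,16),[12,15),[11,14); WM=10; [1,4) fires=1 [2,5) fires=2 [3,6) fires=3 [4,7) fires=2 [5,8) fires=1
i=4 t=11 v=5: → [11,14),[10,13),[9,12); WM=10
i=5 t=17 v=2: → [17,20),[16,19),[15,18); WM=14; [9,12) fires=1 [10,13) fires=1 [11,14) fires=2

[1,4)=1 [2,5)=2 [3,6)=3 [4,7)=2 [5,8)=1 [9,12)=1 [10,13)=1 [11,14)=2 [12,15)=1 [13,16)=1 [15,18)=1 [16,19)=1 [17,20)=1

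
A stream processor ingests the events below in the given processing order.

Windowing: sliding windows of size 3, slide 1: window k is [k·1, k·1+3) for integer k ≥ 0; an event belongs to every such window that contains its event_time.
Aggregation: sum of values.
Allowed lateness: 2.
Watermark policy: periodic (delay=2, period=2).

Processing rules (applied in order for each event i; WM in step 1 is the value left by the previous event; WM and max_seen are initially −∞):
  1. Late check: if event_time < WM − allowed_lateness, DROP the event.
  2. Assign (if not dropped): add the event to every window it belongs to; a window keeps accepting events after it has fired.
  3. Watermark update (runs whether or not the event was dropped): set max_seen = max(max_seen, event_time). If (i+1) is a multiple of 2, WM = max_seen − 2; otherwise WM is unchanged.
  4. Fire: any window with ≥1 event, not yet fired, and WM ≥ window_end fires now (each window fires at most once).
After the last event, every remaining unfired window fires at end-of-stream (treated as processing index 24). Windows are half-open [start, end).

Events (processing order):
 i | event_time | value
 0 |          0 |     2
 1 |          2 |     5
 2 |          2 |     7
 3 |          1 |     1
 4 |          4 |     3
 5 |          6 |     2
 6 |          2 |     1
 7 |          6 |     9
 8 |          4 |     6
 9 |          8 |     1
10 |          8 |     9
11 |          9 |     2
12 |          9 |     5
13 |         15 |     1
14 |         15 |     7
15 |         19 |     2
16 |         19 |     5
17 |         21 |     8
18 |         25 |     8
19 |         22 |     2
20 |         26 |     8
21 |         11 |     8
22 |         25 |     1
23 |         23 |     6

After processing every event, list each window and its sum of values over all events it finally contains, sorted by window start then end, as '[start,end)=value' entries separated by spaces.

[0,3)=16 [1,4)=14 [2,5)=22 [3,6)=9 [4,7)=20 [5,8)=11 [6,9)=21 [7,10)=17 [8,11)=17 [9,12)=7 [13,16)=8 [14,17)=8 [15,18)=8 [17,20)=7 [18,21)=7 [19,22)=15 [20,23)=10 [21,24)=16 [22,25)=8 [23,26)=15 [24,27)=17 [25,28)=17 [26,29)=8

i=0 t=0 v=2: → [0,3); WM=−∞
i=1 t=2 v=5: → [2,5),[1,4),[0,3); WM=0
i=2 t=2 v=7: → [2,5),[1,4),[0,3); WM=0
i=3 t=1 v=1: → [1,4),[0,3); WM=0
i=4 t=4 v=3: → [4,7),[3,6),[2,5); WM=0
i=5 t=6 v=2: → [6,9),[5,8),[4,7); WM=4; [0,3) fires=15 [1,4) fires=13
i=6 t=2 v=1: → [2,5),[1,4),[0,3); WM=4
i=7 t=6 v=9: → [6,9),[5,8),[4,7); WM=4
i=8 t=4 v=6: → [4,7),[3,6),[2,5); WM=4
i=9 t=8 v=1: → [8,11),[7,10),[6,9); WM=6; [2,5) fires=22 [3,6) fires=9
i=10 t=8 v=9: → [8,11),[7,10),[6,9); WM=6
i=11 t=9 v=2: → [9,12),[8,11),[7,10); WM=7; [4,7) fires=20
i=12 t=9 v=5: → [9,12),[8,11),[7,10); WM=7
i=13 t=15 v=1: → [15,18),[14,17),[13,16); WM=13; [5,8) fires=11 [6,9) fires=21 [7,10) fires=17 [8,11) fires=17 [9,12) fires=7
i=14 t=15 v=7: → [15,18),[14,17),[13,16); WM=13
i=15 t=19 v=2: → [19,22),[18,21),[17,20); WM=17; [13,16) fires=8 [14,17) fires=8
i=16 t=19 v=5: → [19,22),[18,21),[17,20); WM=17
i=17 t=21 v=8: → [21,24),[20,23),[19,22); WM=19; [15,18) fires=8
i=18 t=25 v=8: → [25,28),[24,27),[23,26); WM=19
i=19 t=22 v=2: → [22,25),[21,24),[20,23); WM=23; [17,20) fires=7 [18,21) fires=7 [19,22) fires=15 [20,23) fires=10
i=20 t=26 v=8: → [26,29),[25,28),[24,27); WM=23
i=21 t=11 v=8: DROP (t<23-2); WM=24; [21,24) fires=10
i=22 t=25 v=1: → [25,28),[24,27),[23,26); WM=24
i=23 t=23 v=6: → [23,26),[22,25),[21,24); WM=24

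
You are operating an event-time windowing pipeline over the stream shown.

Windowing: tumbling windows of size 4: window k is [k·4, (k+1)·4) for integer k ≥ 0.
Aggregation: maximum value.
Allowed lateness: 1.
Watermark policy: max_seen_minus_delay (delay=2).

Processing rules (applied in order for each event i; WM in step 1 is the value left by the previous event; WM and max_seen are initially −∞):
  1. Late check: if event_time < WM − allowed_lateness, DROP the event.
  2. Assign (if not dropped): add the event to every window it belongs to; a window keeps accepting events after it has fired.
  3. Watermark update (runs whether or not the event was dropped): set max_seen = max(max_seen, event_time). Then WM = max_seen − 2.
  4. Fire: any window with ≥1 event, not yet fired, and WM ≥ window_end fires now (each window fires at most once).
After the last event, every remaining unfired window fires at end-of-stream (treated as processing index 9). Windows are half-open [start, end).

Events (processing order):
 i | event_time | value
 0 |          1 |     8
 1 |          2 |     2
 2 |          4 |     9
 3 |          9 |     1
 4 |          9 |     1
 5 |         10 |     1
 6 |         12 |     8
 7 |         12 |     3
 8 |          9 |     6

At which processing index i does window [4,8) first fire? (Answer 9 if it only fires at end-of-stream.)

5

i=0 t=1 v=8: → [0,4); WM=-1
i=1 t=2 v=2: → [0,4); WM=0
i=2 t=4 v=9: → [4,8); WM=2
i=3 t=9 v=1: → [8,12); WM=7; [0,4) fires=8
i=4 t=9 v=1: → [8,12); WM=7
i=5 t=10 v=1: → [8,12); WM=8; [4,8) fires=9
i=6 t=12 v=8: → [12,16); WM=10
i=7 t=12 v=3: → [12,16); WM=10
i=8 t=9 v=6: → [8,12); WM=10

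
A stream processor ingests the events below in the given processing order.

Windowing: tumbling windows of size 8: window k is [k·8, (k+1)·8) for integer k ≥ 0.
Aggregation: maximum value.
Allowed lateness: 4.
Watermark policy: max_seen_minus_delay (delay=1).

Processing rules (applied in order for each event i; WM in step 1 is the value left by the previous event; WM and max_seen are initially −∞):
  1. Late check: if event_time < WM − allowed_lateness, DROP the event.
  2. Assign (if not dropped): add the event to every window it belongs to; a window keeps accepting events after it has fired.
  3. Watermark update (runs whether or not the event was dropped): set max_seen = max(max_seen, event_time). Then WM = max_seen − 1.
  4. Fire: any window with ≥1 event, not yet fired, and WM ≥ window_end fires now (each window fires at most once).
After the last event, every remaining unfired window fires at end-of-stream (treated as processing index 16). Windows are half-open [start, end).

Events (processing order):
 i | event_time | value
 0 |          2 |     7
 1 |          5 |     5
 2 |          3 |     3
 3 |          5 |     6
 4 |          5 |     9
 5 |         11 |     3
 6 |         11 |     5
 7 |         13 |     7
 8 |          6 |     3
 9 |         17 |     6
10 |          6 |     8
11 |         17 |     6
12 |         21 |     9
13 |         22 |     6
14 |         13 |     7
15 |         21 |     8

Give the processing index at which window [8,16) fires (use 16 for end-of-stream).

i=0 t=2 v=7: → [0,8); WM=1
i=1 t=5 v=5: → [0,8); WM=4
i=2 t=3 v=3: → [0,8); WM=4
i=3 t=5 v=6: → [0,8); WM=4
i=4 t=5 v=9: → [0,8); WM=4
i=5 t=11 v=3: → [8,16); WM=10; [0,8) fires=9
i=6 t=11 v=5: → [8,16); WM=10
i=7 t=13 v=7: → [8,16); WM=12
i=8 t=6 v=3: DROP (t<12-4); WM=12
i=9 t=17 v=6: → [16,24); WM=16; [8,16) fires=7
i=10 t=6 v=8: DROP (t<16-4); WM=16
i=11 t=17 v=6: → [16,24); WM=16
i=12 t=21 v=9: → [16,24); WM=20
i=13 t=22 v=6: → [16,24); WM=21
i=14 t=13 v=7: DROP (t<21-4); WM=21
i=15 t=21 v=8: → [16,24); WM=21

9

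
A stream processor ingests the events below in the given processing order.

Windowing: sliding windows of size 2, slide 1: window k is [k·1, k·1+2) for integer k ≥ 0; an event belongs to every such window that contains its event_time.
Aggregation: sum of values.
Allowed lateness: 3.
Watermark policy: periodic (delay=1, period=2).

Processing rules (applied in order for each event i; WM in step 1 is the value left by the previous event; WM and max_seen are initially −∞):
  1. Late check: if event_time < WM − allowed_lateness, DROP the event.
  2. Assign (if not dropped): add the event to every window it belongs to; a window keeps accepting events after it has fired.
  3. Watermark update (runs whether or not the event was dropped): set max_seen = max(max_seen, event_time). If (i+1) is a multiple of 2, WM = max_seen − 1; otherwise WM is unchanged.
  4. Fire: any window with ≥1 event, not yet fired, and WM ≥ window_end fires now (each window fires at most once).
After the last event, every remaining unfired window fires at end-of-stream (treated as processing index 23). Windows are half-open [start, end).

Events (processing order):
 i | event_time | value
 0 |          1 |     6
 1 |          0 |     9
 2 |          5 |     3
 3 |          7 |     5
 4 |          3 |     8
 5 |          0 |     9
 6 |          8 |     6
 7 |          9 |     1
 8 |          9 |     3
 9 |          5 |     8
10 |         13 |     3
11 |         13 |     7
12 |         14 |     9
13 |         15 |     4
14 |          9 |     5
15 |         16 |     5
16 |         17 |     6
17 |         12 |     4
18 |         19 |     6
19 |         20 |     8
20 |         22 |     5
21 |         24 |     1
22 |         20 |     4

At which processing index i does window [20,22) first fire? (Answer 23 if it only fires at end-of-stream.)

21

i=0 t=1 v=6: → [1,3),[0,2); WM=−∞
i=1 t=0 v=9: → [0,2); WM=0
i=2 t=5 v=3: → [5,7),[4,6); WM=0
i=3 t=7 v=5: → [7,9),[6,8); WM=6; [0,2) fires=15 [1,3) fires=6 [4,6) fires=3
i=4 t=3 v=8: → [3,5),[2,4); WM=6; [2,4) fires=8 [3,5) fires=8
i=5 t=0 v=9: DROP (t<6-3); WM=6
i=6 t=8 v=6: → [8,10),[7,9); WM=6
i=7 t=9 v=1: → [9,11),[8,10); WM=8; [5,7) fires=3 [6,8) fires=5
i=8 t=9 v=3: → [9,11),[8,10); WM=8
i=9 t=5 v=8: → [5,7),[4,6); WM=8
i=10 t=13 v=3: → [13,15),[12,14); WM=8
i=11 t=13 v=7: → [13,15),[12,14); WM=12; [7,9) fires=11 [8,10) fires=10 [9,11) fires=4
i=12 t=14 v=9: → [14,16),[13,15); WM=12
i=13 t=15 v=4: → [15,17),[14,16); WM=14; [12,14) fires=10
i=14 t=9 v=5: DROP (t<14-3); WM=14
i=15 t=16 v=5: → [16,18),[15,17); WM=15; [13,15) fires=19
i=16 t=17 v=6: → [17,19),[16,18); WM=15
i=17 t=12 v=4: → [12,14),[11,13); WM=16; [11,13) fires=4 [14,16) fires=13
i=18 t=19 v=6: → [19,21),[18,20); WM=16
i=19 t=20 v=8: → [20,22),[19,21); WM=19; [15,17) fires=9 [16,18) fires=11 [17,19) fires=6
i=20 t=22 v=5: → [22,24),[21,23); WM=19
i=21 t=24 v=1: → [24,26),[23,25); WM=23; [18,20) fires=6 [19,21) fires=14 [20,22) fires=8 [21,23) fires=5
i=22 t=20 v=4: → [20,22),[19,21); WM=23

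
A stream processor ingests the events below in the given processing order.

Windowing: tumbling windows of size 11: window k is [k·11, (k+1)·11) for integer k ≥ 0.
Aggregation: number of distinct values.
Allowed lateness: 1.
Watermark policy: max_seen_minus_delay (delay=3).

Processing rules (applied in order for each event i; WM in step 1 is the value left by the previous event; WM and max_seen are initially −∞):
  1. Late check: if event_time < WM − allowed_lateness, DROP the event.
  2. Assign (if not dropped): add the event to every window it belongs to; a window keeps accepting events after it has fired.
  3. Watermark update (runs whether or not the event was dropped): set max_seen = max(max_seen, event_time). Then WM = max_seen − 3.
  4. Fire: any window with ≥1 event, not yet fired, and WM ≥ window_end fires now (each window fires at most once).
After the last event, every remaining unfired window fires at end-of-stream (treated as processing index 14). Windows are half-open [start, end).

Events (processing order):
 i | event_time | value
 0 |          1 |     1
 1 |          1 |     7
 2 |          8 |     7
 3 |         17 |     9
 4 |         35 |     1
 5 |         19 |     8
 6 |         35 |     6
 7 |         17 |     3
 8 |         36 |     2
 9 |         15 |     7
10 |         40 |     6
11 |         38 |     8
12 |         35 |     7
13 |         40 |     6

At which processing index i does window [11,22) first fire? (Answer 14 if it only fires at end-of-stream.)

4

i=0 t=1 v=1: → [0,11); WM=-2
i=1 t=1 v=7: → [0,11); WM=-2
i=2 t=8 v=7: → [0,11); WM=5
i=3 t=17 v=9: → [11,22); WM=14; [0,11) fires=2
i=4 t=35 v=1: → [33,44); WM=32; [11,22) fires=1
i=5 t=19 v=8: DROP (t<32-1); WM=32
i=6 t=35 v=6: → [33,44); WM=32
i=7 t=17 v=3: DROP (t<32-1); WM=32
i=8 t=36 v=2: → [33,44); WM=33
i=9 t=15 v=7: DROP (t<33-1); WM=33
i=10 t=40 v=6: → [33,44); WM=37
i=11 t=38 v=8: → [33,44); WM=37
i=12 t=35 v=7: DROP (t<37-1); WM=37
i=13 t=40 v=6: → [33,44); WM=37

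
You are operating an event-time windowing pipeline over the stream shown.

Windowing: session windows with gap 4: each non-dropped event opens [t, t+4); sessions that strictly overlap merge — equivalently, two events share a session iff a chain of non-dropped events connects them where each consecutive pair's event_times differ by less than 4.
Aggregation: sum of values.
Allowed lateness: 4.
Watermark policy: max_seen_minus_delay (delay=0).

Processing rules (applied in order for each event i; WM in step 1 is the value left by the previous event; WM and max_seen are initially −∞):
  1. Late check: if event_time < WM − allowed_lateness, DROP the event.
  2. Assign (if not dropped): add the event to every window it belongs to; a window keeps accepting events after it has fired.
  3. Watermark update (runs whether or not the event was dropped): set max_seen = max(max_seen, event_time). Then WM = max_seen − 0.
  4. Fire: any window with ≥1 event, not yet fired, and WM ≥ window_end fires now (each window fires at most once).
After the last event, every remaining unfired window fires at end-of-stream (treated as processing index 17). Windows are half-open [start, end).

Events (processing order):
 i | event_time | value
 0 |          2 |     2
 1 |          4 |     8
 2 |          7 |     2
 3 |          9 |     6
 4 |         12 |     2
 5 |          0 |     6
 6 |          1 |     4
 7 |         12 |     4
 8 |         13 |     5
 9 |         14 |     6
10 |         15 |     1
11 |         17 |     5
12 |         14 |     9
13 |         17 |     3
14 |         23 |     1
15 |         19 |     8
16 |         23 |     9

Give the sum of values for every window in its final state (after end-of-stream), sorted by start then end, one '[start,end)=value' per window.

i=0 t=2 v=2: → [2,6); WM=2
i=1 t=4 v=8: → [2,8); WM=4
i=2 t=7 v=2: → [2,11); WM=7
i=3 t=9 v=6: → [2,13); WM=9
i=4 t=12 v=2: → [2,16); WM=12
i=5 t=0 v=6: DROP (t<12-4); WM=12
i=6 t=1 v=4: DROP (t<12-4); WM=12
i=7 t=12 v=4: → [2,16); WM=12
i=8 t=13 v=5: → [2,17); WM=13
i=9 t=14 v=6: → [2,18); WM=14
i=10 t=15 v=1: → [2,19); WM=15
i=11 t=17 v=5: → [2,21); WM=17
i=12 t=14 v=9: → [2,21); WM=17
i=13 t=17 v=3: → [2,21); WM=17
i=14 t=23 v=1: → [23,27); WM=23
i=15 t=19 v=8: → [2,23); WM=23
i=16 t=23 v=9: → [23,27); WM=23

[2,23)=61 [23,27)=10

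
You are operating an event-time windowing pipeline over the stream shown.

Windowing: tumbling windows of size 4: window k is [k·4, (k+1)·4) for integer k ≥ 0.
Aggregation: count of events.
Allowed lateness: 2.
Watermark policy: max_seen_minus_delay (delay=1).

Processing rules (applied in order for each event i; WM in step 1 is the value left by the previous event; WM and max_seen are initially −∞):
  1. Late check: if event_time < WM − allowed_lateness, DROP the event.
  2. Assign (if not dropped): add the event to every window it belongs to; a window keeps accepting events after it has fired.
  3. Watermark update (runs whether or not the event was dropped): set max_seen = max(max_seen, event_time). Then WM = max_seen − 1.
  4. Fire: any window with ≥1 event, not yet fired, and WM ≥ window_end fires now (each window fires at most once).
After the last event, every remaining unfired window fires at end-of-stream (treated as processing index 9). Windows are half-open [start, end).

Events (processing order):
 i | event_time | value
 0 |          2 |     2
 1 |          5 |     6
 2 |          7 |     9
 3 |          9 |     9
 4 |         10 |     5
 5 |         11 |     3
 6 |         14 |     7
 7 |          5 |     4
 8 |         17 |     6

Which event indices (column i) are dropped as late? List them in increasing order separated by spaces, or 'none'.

i=0 t=2 v=2: → [0,4); WM=1
i=1 t=5 v=6: → [4,8); WM=4; [0,4) fires=1
i=2 t=7 v=9: → [4,8); WM=6
i=3 t=9 v=9: → [8,12); WM=8; [4,8) fires=2
i=4 t=10 v=5: → [8,12); WM=9
i=5 t=11 v=3: → [8,12); WM=10
i=6 t=14 v=7: → [12,16); WM=13; [8,12) fires=3
i=7 t=5 v=4: DROP (t<13-2); WM=13
i=8 t=17 v=6: → [16,20); WM=16; [12,16) fires=1

7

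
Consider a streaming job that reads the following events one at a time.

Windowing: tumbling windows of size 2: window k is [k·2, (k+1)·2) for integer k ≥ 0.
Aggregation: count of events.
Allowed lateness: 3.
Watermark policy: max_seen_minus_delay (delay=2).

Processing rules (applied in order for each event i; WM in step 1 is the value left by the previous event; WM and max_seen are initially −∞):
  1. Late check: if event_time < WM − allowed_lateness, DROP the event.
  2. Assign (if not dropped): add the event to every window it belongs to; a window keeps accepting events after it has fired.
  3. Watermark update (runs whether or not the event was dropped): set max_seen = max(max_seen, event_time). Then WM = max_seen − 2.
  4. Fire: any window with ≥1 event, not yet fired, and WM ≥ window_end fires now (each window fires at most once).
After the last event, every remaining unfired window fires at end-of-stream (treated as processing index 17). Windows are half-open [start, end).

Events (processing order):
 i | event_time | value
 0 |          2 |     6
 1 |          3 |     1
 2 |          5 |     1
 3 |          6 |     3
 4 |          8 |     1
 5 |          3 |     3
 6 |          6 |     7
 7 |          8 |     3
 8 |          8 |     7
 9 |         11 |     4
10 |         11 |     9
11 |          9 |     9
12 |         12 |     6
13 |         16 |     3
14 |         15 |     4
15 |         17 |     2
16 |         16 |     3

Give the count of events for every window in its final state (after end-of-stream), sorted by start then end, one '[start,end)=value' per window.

[2,4)=3 [4,6)=1 [6,8)=2 [8,10)=4 [10,12)=2 [12,14)=1 [14,16)=1 [16,18)=3

i=0 t=2 v=6: → [2,4); WM=0
i=1 t=3 v=1: → [2,4); WM=1
i=2 t=5 v=1: → [4,6); WM=3
i=3 t=6 v=3: → [6,8); WM=4; [2,4) fires=2
i=4 t=8 v=1: → [8,10); WM=6; [4,6) fires=1
i=5 t=3 v=3: → [2,4); WM=6
i=6 t=6 v=7: → [6,8); WM=6
i=7 t=8 v=3: → [8,10); WM=6
i=8 t=8 v=7: → [8,10); WM=6
i=9 t=11 v=4: → [10,12); WM=9; [6,8) fires=2
i=10 t=11 v=9: → [10,12); WM=9
i=11 t=9 v=9: → [8,10); WM=9
i=12 t=12 v=6: → [12,14); WM=10; [8,10) fires=4
i=13 t=16 v=3: → [16,18); WM=14; [10,12) fires=2 [12,14) fires=1
i=14 t=15 v=4: → [14,16); WM=14
i=15 t=17 v=2: → [16,18); WM=15
i=16 t=16 v=3: → [16,18); WM=15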